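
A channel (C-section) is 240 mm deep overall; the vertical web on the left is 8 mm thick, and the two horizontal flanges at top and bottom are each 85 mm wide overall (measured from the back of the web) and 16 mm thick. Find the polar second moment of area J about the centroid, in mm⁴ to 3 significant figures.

Treat the section as a set of non-overlapping primitives; coordinates are from the bounding-box lower-left.
Web: 8 × 240, A = 1 920 mm², y = 120 mm, Ī = 9 216 000 mm⁴.
Top flange (beyond web): 77 × 16, A = 1 232 mm², y = 232 mm, Ī = 26 283 mm⁴.
Bottom flange (beyond web): 77 × 16, A = 1 232 mm², y = 8 mm, Ī = 26 283 mm⁴.
By symmetry the centroid is at mid-height, ȳ = 120 mm.
Transfer each piece to the centroidal x-axis using Ī + A·d² with d = y − 120:
  web: d = 0 mm → contributes +9 216 000 mm⁴
  top flange (beyond web): d = 112 mm → contributes +15 480 491 mm⁴
  bottom flange (beyond web): d = -112 mm → contributes +15 480 491 mm⁴
Total I = 40 176 981 mm⁴.
For the y-axis: x̄ = 27.887 mm.
Repeating about the centroidal y-axis gives I_y = 3 176 829 mm⁴.
Polar second moment: J = I_x + I_y = 43 353 811 mm⁴.

J ≈ 4.34 × 10⁷ mm⁴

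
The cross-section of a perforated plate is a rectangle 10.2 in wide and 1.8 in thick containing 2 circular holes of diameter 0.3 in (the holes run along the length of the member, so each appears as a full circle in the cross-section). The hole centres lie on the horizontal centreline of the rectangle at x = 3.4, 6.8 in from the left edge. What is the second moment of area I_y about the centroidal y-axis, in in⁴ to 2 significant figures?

I_y ≈ 160 in⁴

Split into non-overlapping primitives; take the origin at the lower-left of the bounding box.
Plate: 10.2 × 1.8, A = 18.36 in², x = 5.1 in, Ī = 159.2 in⁴.
Hole 1 (subtracted): ⌀0.3, A = 0.07069 in², x = 3.4 in, Ī = 0.0003976 in⁴.
Hole 2 (subtracted): ⌀0.3, A = 0.07069 in², x = 6.8 in, Ī = 0.0003976 in⁴.
By symmetry the centroid is at mid-width, x̄ = 5.1 in.
Transfer each piece to the centroidal y-axis using Ī + A·d² with d = x − 5.1:
  plate: d = 0 in → contributes +159.2 in⁴
  hole 1: d = -1.7 in → contributes −0.2047 in⁴
  hole 2: d = 1.7 in → contributes −0.2047 in⁴
Total I = 158.8 in⁴.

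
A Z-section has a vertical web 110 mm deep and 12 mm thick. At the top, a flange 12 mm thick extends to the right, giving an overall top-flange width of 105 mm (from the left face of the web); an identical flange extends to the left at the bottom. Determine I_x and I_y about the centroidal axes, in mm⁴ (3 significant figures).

I_x ≈ 6.72 × 10⁶ mm⁴, I_y ≈ 7.78 × 10⁶ mm⁴

Split into non-overlapping primitives; take the origin at the lower-left of the bounding box.
Web: 12 × 110, A = 1 320 mm², y = 55 mm, Ī = 1 331 000 mm⁴.
Top flange (beyond web): 93 × 12, A = 1 116 mm², y = 104 mm, Ī = 13 392 mm⁴.
Bottom flange (beyond web): 93 × 12, A = 1 116 mm², y = 6 mm, Ī = 13 392 mm⁴.
Centroid: ȳ = ΣA·y / ΣA = 55 mm.
Transfer each piece to the centroidal x-axis using Ī + A·d² with d = y − 55:
  web: d = 0 mm → contributes +1 331 000 mm⁴
  top flange (beyond web): d = 49 mm → contributes +2 692 908 mm⁴
  bottom flange (beyond web): d = -49 mm → contributes +2 692 908 mm⁴
Total I = 6 716 816 mm⁴.
For the y-axis: x̄ = 99 mm.
Repeating about the centroidal y-axis gives I_y = 7 776 504 mm⁴.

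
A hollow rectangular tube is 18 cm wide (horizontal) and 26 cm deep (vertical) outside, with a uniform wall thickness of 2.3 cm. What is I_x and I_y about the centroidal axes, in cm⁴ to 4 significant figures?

Decompose the section into non-overlapping parts with the origin at the bottom-left of its bounding rectangle.
Outer rectangle: 18 × 26, A = 468 cm², y = 13 cm, Ī = 26 364 cm⁴.
Inner void (subtracted): 13.4 × 21.4, A = 286.76 cm², y = 13 cm, Ī = 10943.7 cm⁴.
By symmetry the centroid is at mid-height, ȳ = 13 cm.
All pieces are centred on the centroidal x-axis, so I = ΣĪ (holes subtracted) = 15420.3 cm⁴.
Repeating about the centroidal y-axis gives I_y = 8345.11 cm⁴.

I_x ≈ 1.542 × 10⁴ cm⁴, I_y ≈ 8345 cm⁴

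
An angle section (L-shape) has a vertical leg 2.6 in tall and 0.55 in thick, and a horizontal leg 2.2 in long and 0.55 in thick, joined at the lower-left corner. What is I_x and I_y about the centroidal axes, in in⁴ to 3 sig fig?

I_x ≈ 1.41 in⁴, I_y ≈ 0.914 in⁴

Treat the section as a set of non-overlapping primitives; coordinates are from the bounding-box lower-left.
Vertical leg: 0.55 × 2.6, A = 1.43 in², y = 1.3 in, Ī = 0.80557 in⁴.
Horizontal leg (remainder): 1.65 × 0.55, A = 0.9075 in², y = 0.275 in, Ī = 0.022877 in⁴.
Centroid: ȳ = ΣA·y / ΣA = 0.90206 in.
Transfer each piece to the centroidal x-axis using Ī + A·d² with d = y − 0.90206:
  vertical leg: d = 0.39794 in → contributes +1.032 in⁴
  horizontal leg (remainder): d = -0.62706 in → contributes +0.37971 in⁴
Total I = 1.4117 in⁴.
For the y-axis: x̄ = 0.70206 in.
Repeating about the centroidal y-axis gives I_y = 0.9137 in⁴.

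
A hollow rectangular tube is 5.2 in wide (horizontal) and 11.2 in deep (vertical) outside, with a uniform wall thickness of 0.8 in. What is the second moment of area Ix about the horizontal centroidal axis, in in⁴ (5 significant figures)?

Split into non-overlapping primitives; take the origin at the lower-left of the bounding box.
Outer rectangle: 5.2 × 11.2, A = 58.24 in², y = 5.6 in, Ī = 608.8021 in⁴.
Inner void (subtracted): 3.6 × 9.6, A = 34.56 in², y = 5.6 in, Ī = 265.4208 in⁴.
By symmetry the centroid is at mid-height, ȳ = 5.6 in.
All pieces are centred on the horizontal centroidal axis, so I = ΣĪ (holes subtracted) = 343.3813 in⁴.

Ix ≈ 343.38 in⁴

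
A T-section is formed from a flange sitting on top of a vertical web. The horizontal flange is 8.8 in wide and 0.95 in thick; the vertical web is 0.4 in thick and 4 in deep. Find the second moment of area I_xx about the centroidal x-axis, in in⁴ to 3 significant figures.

Decompose the section into non-overlapping parts with the origin at the bottom-left of its bounding rectangle.
Flange: 8.8 × 0.95, A = 8.36 in², y = 4.475 in, Ī = 0.62874 in⁴.
Web: 0.4 × 4, A = 1.6 in², y = 2 in, Ī = 2.1333 in⁴.
Centroid: ȳ = ΣA·y / ΣA = 4.0774 in.
Transfer each piece to the centroidal x-axis using Ī + A·d² with d = y − 4.0774:
  flange: d = 0.39759 in → contributes +1.9503 in⁴
  web: d = -2.0774 in → contributes +9.0383 in⁴
Total I = 10.989 in⁴.

I_xx ≈ 11.0 in⁴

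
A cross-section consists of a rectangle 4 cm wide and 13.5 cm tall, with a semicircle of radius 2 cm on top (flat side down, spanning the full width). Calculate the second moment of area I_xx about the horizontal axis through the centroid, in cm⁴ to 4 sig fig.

I_xx ≈ 1147 cm⁴

Split into non-overlapping primitives; take the origin at the lower-left of the bounding box.
Rectangular body: 4 × 13.5, A = 54 cm², y = 6.75 cm, Ī = 820.125 cm⁴.
Semicircular cap: semicircle r = 2, A = 6.28319 cm², y = 14.3488 cm, Ī = 1.75611 cm⁴.
Centroid: ȳ = ΣA·y / ΣA = 7.54201 cm.
Transfer each piece to the horizontal axis through the centroid using Ī + A·d² with d = y − 7.54201:
  rectangular body: d = -0.792009 cm → contributes +853.998 cm⁴
  semicircular cap: d = 6.80682 cm → contributes +292.873 cm⁴
Total I = 1146.87 cm⁴.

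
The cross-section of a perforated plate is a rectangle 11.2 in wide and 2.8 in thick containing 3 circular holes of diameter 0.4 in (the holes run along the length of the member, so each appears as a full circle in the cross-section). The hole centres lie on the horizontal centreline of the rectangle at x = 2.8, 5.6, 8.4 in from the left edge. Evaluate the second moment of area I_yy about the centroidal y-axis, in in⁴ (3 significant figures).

I_yy ≈ 326 in⁴

Break the section into simple shapes (no overlaps), measuring from the bottom-left corner of the bounding box.
Plate: 11.2 × 2.8, A = 31.36 in², x = 5.6 in, Ī = 327.82 in⁴.
Hole 1 (subtracted): ⌀0.4, A = 0.12566 in², x = 2.8 in, Ī = 0.0012566 in⁴.
Hole 2 (subtracted): ⌀0.4, A = 0.12566 in², x = 5.6 in, Ī = 0.0012566 in⁴.
Hole 3 (subtracted): ⌀0.4, A = 0.12566 in², x = 8.4 in, Ī = 0.0012566 in⁴.
By symmetry the centroid is at mid-width, x̄ = 5.6 in.
Transfer each piece to the centroidal y-axis using Ī + A·d² with d = x − 5.6:
  plate: d = 0 in → contributes +327.82 in⁴
  hole 1: d = -2.8 in → contributes −0.98646 in⁴
  hole 2: d = 0 in → contributes −0.0012566 in⁴
  hole 3: d = 2.8 in → contributes −0.98646 in⁴
Total I = 325.84 in⁴.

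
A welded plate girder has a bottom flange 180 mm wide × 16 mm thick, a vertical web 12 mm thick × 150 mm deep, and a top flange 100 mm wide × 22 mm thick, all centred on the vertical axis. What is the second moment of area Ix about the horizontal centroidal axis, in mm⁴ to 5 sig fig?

Ix ≈ 3.9276 × 10⁷ mm⁴

Treat the section as a set of non-overlapping primitives; coordinates are from the bounding-box lower-left.
Bottom plate: 180 × 16, A = 2 880 mm², y = 8 mm, Ī = 61 440 mm⁴.
Web plate: 12 × 150, A = 1 800 mm², y = 91 mm, Ī = 3 375 000 mm⁴.
Top plate: 100 × 22, A = 2 200 mm², y = 177 mm, Ī = 88733.33 mm⁴.
Centroid: ȳ = ΣA·y / ΣA = 83.75581 mm.
Transfer each piece to the horizontal centroidal axis using Ī + A·d² with d = y − 83.75581:
  bottom plate: d = -75.75581 mm → contributes +16 589 597 mm⁴
  web plate: d = 7.244186 mm → contributes +3 469 461 mm⁴
  top plate: d = 93.24419 mm → contributes +19 216 585 mm⁴
Total I = 39 275 643 mm⁴.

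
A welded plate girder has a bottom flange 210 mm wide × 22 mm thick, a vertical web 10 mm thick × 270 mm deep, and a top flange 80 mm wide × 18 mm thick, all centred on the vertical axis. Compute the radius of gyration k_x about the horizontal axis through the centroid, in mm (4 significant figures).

k_x ≈ 117.1 mm

Break the section into simple shapes (no overlaps), measuring from the bottom-left corner of the bounding box.
Bottom plate: 210 × 22, A = 4 620 mm², y = 11 mm, Ī = 186 340 mm⁴.
Web plate: 10 × 270, A = 2 700 mm², y = 157 mm, Ī = 16 402 500 mm⁴.
Top plate: 80 × 18, A = 1 440 mm², y = 301 mm, Ī = 38 880 mm⁴.
Centroid: ȳ = ΣA·y / ΣA = 103.671 mm.
Transfer each piece to the horizontal axis through the centroid using Ī + A·d² with d = y − 103.671:
  bottom plate: d = -92.6712 mm → contributes +39 862 703 mm⁴
  web plate: d = 53.3288 mm → contributes +24 081 185 mm⁴
  top plate: d = 197.329 mm → contributes +56 110 525 mm⁴
Total I = 120 054 413 mm⁴.
Radius of gyration: k = √(I/A) = √(120 054 413 / 8 760) = 117.068 mm.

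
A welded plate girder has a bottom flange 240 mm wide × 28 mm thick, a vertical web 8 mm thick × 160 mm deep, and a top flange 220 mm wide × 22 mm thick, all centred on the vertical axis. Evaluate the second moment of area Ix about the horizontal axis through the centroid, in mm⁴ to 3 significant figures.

Treat the section as a set of non-overlapping primitives; coordinates are from the bounding-box lower-left.
Bottom plate: 240 × 28, A = 6 720 mm², y = 14 mm, Ī = 439 040 mm⁴.
Web plate: 8 × 160, A = 1 280 mm², y = 108 mm, Ī = 2 730 667 mm⁴.
Top plate: 220 × 22, A = 4 840 mm², y = 199 mm, Ī = 195 213 mm⁴.
Centroid: ȳ = ΣA·y / ΣA = 93.106 mm.
Transfer each piece to the horizontal axis through the centroid using Ī + A·d² with d = y − 93.106:
  bottom plate: d = -79.106 mm → contributes +42 491 096 mm⁴
  web plate: d = 14.894 mm → contributes +3 014 614 mm⁴
  top plate: d = 105.89 mm → contributes +54 468 826 mm⁴
Total I = 99 974 536 mm⁴.

Ix ≈ 1.00 × 10⁸ mm⁴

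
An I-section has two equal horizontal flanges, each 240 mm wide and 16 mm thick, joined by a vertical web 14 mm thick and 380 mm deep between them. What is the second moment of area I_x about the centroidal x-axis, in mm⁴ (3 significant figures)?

Treat the section as a set of non-overlapping primitives; coordinates are from the bounding-box lower-left.
Bottom flange: 240 × 16, A = 3 840 mm², y = 8 mm, Ī = 81 920 mm⁴.
Web: 14 × 380, A = 5 320 mm², y = 206 mm, Ī = 64 017 333 mm⁴.
Top flange: 240 × 16, A = 3 840 mm², y = 404 mm, Ī = 81 920 mm⁴.
By symmetry the centroid is at mid-height, ȳ = 206 mm.
Transfer each piece to the centroidal x-axis using Ī + A·d² with d = y − 206:
  bottom flange: d = -198 mm → contributes +150 625 280 mm⁴
  web: d = 0 mm → contributes +64 017 333 mm⁴
  top flange: d = 198 mm → contributes +150 625 280 mm⁴
Total I = 365 267 893 mm⁴.

I_x ≈ 3.65 × 10⁸ mm⁴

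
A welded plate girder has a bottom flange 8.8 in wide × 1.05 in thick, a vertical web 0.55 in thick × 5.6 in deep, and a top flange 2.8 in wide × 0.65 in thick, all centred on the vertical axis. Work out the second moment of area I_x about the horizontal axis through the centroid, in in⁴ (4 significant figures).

Treat the section as a set of non-overlapping primitives; coordinates are from the bounding-box lower-left.
Bottom plate: 8.8 × 1.05, A = 9.24 in², y = 0.525 in, Ī = 0.848925 in⁴.
Web plate: 0.55 × 5.6, A = 3.08 in², y = 3.85 in, Ī = 8.04907 in⁴.
Top plate: 2.8 × 0.65, A = 1.82 in², y = 6.975 in, Ī = 0.0640792 in⁴.
Centroid: ȳ = ΣA·y / ΣA = 2.07946 in.
Transfer each piece to the horizontal axis through the centroid using Ī + A·d² with d = y − 2.07946:
  bottom plate: d = -1.55446 in → contributes +23.1758 in⁴
  web plate: d = 1.77054 in → contributes +17.7043 in⁴
  top plate: d = 4.89554 in → contributes +43.6828 in⁴
Total I = 84.563 in⁴.

I_x ≈ 84.56 in⁴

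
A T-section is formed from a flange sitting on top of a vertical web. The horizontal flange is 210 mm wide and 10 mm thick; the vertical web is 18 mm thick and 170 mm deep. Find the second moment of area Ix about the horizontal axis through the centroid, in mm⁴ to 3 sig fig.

Split into non-overlapping primitives; take the origin at the lower-left of the bounding box.
Flange: 210 × 10, A = 2 100 mm², y = 175 mm, Ī = 17 500 mm⁴.
Web: 18 × 170, A = 3 060 mm², y = 85 mm, Ī = 7 369 500 mm⁴.
Centroid: ȳ = ΣA·y / ΣA = 121.63 mm.
Transfer each piece to the horizontal axis through the centroid using Ī + A·d² with d = y − 121.63:
  flange: d = 53.372 mm → contributes +5 999 519 mm⁴
  web: d = -36.628 mm → contributes +11 474 807 mm⁴
Total I = 17 474 326 mm⁴.

Ix ≈ 1.75 × 10⁷ mm⁴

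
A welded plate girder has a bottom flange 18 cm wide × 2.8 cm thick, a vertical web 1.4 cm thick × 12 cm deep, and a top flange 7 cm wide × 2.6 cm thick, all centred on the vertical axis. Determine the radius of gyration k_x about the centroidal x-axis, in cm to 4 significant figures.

k_x ≈ 6.216 cm

Treat the section as a set of non-overlapping primitives; coordinates are from the bounding-box lower-left.
Bottom plate: 18 × 2.8, A = 50.4 cm², y = 1.4 cm, Ī = 32.928 cm⁴.
Web plate: 1.4 × 12, A = 16.8 cm², y = 8.8 cm, Ī = 201.6 cm⁴.
Top plate: 7 × 2.6, A = 18.2 cm², y = 16.1 cm, Ī = 10.2527 cm⁴.
Centroid: ȳ = ΣA·y / ΣA = 5.98852 cm.
Transfer each piece to the centroidal x-axis using Ī + A·d² with d = y − 5.98852:
  bottom plate: d = -4.58852 cm → contributes +1094.08 cm⁴
  web plate: d = 2.81148 cm → contributes +334.394 cm⁴
  top plate: d = 10.1115 cm → contributes +1871.06 cm⁴
Total I = 3299.53 cm⁴.
Radius of gyration: k = √(I/A) = √(3299.53 / 85.4) = 6.2158 cm.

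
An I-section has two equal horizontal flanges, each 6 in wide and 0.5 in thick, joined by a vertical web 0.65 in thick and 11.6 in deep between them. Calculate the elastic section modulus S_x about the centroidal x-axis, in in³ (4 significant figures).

S_x ≈ 48.30 in³

Split into non-overlapping primitives; take the origin at the lower-left of the bounding box.
Bottom flange: 6 × 0.5, A = 3 in², y = 0.25 in, Ī = 0.0625 in⁴.
Web: 0.65 × 11.6, A = 7.54 in², y = 6.3 in, Ī = 84.5485 in⁴.
Top flange: 6 × 0.5, A = 3 in², y = 12.35 in, Ī = 0.0625 in⁴.
By symmetry the centroid is at mid-height, ȳ = 6.3 in.
Transfer each piece to the centroidal x-axis using Ī + A·d² with d = y − 6.3:
  bottom flange: d = -6.05 in → contributes +109.87 in⁴
  web: d = 0 in → contributes +84.5485 in⁴
  top flange: d = 6.05 in → contributes +109.87 in⁴
Total I = 304.289 in⁴.
Extreme fibre distance c = 6.3 in; S = I/c = 48.2998 in³.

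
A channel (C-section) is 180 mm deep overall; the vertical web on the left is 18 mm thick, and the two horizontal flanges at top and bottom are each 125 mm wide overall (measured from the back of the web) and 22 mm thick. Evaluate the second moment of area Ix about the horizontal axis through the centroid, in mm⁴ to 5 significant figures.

Split into non-overlapping primitives; take the origin at the lower-left of the bounding box.
Web: 18 × 180, A = 3 240 mm², y = 90 mm, Ī = 8 748 000 mm⁴.
Top flange (beyond web): 107 × 22, A = 2 354 mm², y = 169 mm, Ī = 94944.67 mm⁴.
Bottom flange (beyond web): 107 × 22, A = 2 354 mm², y = 11 mm, Ī = 94944.67 mm⁴.
By symmetry the centroid is at mid-height, ȳ = 90 mm.
Transfer each piece to the horizontal axis through the centroid using Ī + A·d² with d = y − 90:
  web: d = 0 mm → contributes +8 748 000 mm⁴
  top flange (beyond web): d = 79 mm → contributes +14 786 259 mm⁴
  bottom flange (beyond web): d = -79 mm → contributes +14 786 259 mm⁴
Total I = 38 320 517 mm⁴.

Ix ≈ 3.8321 × 10⁷ mm⁴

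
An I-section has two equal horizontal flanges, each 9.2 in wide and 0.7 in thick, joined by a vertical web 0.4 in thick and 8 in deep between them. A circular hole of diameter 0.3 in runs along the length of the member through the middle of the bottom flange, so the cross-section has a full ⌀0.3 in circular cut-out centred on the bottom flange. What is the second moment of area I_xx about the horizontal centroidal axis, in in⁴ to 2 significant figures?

Decompose the section into non-overlapping parts with the origin at the bottom-left of its bounding rectangle.
Bottom flange: 9.2 × 0.7, A = 6.44 in², y = 0.35 in, Ī = 0.263 in⁴.
Web: 0.4 × 8, A = 3.2 in², y = 4.7 in, Ī = 17.07 in⁴.
Top flange: 9.2 × 0.7, A = 6.44 in², y = 9.05 in, Ī = 0.263 in⁴.
Hole (subtracted): ⌀0.3, A = 0.07069 in², y = 0.35 in, Ī = 0.0003976 in⁴.
Centroid: ȳ = ΣA·y / ΣA = 4.719 in.
Transfer each piece to the horizontal centroidal axis using Ī + A·d² with d = y − 4.719:
  bottom flange: d = -4.369 in → contributes +123.2 in⁴
  web: d = -0.01921 in → contributes +17.07 in⁴
  top flange: d = 4.331 in → contributes +121.1 in⁴
  hole: d = -4.369 in → contributes −1.35 in⁴
Total I = 260 in⁴.

I_xx ≈ 260 in⁴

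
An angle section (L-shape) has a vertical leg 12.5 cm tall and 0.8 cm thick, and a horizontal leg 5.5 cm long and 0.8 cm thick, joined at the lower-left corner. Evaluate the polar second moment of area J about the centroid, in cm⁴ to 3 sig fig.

Treat the section as a set of non-overlapping primitives; coordinates are from the bounding-box lower-left.
Vertical leg: 0.8 × 12.5, A = 10 cm², y = 6.25 cm, Ī = 130.21 cm⁴.
Horizontal leg (remainder): 4.7 × 0.8, A = 3.76 cm², y = 0.4 cm, Ī = 0.20053 cm⁴.
Centroid: ȳ = ΣA·y / ΣA = 4.6515 cm.
Transfer each piece to the centroidal x-axis using Ī + A·d² with d = y − 4.6515:
  vertical leg: d = 1.5985 cm → contributes +155.76 cm⁴
  horizontal leg (remainder): d = -4.2515 cm → contributes +68.162 cm⁴
Total I = 223.92 cm⁴.
For the y-axis: x̄ = 1.1515 cm.
Repeating about the centroidal y-axis gives I_y = 28.12 cm⁴.
Polar second moment: J = I_x + I_y = 252.04 cm⁴.

J ≈ 252 cm⁴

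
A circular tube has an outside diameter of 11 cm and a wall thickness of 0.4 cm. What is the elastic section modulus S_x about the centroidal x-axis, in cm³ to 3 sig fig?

Treat the section as a set of non-overlapping primitives; coordinates are from the bounding-box lower-left.
Outer circle: ⌀11, A = 95.033 cm², y = 5.5 cm, Ī = 718.69 cm⁴.
Bore (subtracted): ⌀10.2, A = 81.713 cm², y = 5.5 cm, Ī = 531.34 cm⁴.
By symmetry the centroid is at mid-height, ȳ = 5.5 cm.
All pieces are centred on the centroidal x-axis, so I = ΣĪ (holes subtracted) = 187.35 cm⁴.
Extreme fibre distance c = 5.5 cm; S = I/c = 34.064 cm³.

S_x ≈ 34.1 cm³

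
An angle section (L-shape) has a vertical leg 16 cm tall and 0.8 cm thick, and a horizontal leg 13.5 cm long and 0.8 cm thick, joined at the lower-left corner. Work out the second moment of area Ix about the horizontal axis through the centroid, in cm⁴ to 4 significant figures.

Decompose the section into non-overlapping parts with the origin at the bottom-left of its bounding rectangle.
Vertical leg: 0.8 × 16, A = 12.8 cm², y = 8 cm, Ī = 273.067 cm⁴.
Horizontal leg (remainder): 12.7 × 0.8, A = 10.16 cm², y = 0.4 cm, Ī = 0.541867 cm⁴.
Centroid: ȳ = ΣA·y / ΣA = 4.63693 cm.
Transfer each piece to the horizontal axis through the centroid using Ī + A·d² with d = y − 4.63693:
  vertical leg: d = 3.36307 cm → contributes +417.837 cm⁴
  horizontal leg (remainder): d = -4.23693 cm → contributes +182.93 cm⁴
Total I = 600.768 cm⁴.

Ix ≈ 600.8 cm⁴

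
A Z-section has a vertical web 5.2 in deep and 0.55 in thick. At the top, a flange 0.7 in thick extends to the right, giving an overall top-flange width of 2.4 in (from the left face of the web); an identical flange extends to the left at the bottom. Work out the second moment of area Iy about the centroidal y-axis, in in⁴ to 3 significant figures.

Iy ≈ 4.54 in⁴

Treat the section as a set of non-overlapping primitives; coordinates are from the bounding-box lower-left.
Web: 0.55 × 5.2, A = 2.86 in², x = 2.125 in, Ī = 0.072096 in⁴.
Top flange (beyond web): 1.85 × 0.7, A = 1.295 in², x = 3.325 in, Ī = 0.36934 in⁴.
Bottom flange (beyond web): 1.85 × 0.7, A = 1.295 in², x = 0.925 in, Ī = 0.36934 in⁴.
Centroid: x̄ = ΣA·x / ΣA = 2.125 in.
Transfer each piece to the centroidal y-axis using Ī + A·d² with d = x − 2.125:
  web: d = 0 in → contributes +0.072096 in⁴
  top flange (beyond web): d = 1.2 in → contributes +2.2341 in⁴
  bottom flange (beyond web): d = -1.2 in → contributes +2.2341 in⁴
Total I = 4.5404 in⁴.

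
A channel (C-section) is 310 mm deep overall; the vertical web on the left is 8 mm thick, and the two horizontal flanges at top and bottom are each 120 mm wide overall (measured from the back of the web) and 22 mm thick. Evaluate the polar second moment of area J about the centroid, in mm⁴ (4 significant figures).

J ≈ 1.334 × 10⁸ mm⁴

Split into non-overlapping primitives; take the origin at the lower-left of the bounding box.
Web: 8 × 310, A = 2 480 mm², y = 155 mm, Ī = 19 860 667 mm⁴.
Top flange (beyond web): 112 × 22, A = 2 464 mm², y = 299 mm, Ī = 99381.3 mm⁴.
Bottom flange (beyond web): 112 × 22, A = 2 464 mm², y = 11 mm, Ī = 99381.3 mm⁴.
By symmetry the centroid is at mid-height, ȳ = 155 mm.
Transfer each piece to the centroidal x-axis using Ī + A·d² with d = y − 155:
  web: d = 0 mm → contributes +19 860 667 mm⁴
  top flange (beyond web): d = 144 mm → contributes +51 192 885 mm⁴
  bottom flange (beyond web): d = -144 mm → contributes +51 192 885 mm⁴
Total I = 122 246 437 mm⁴.
For the y-axis: x̄ = 43.9136 mm.
Repeating about the centroidal y-axis gives I_y = 11 103 774 mm⁴.
Polar second moment: J = I_x + I_y = 133 350 211 mm⁴.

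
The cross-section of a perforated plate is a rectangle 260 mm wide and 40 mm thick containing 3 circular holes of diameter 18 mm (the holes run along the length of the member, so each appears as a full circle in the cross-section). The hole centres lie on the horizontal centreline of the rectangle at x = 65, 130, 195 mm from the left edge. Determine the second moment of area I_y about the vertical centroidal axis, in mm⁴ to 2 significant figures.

Treat the section as a set of non-overlapping primitives; coordinates are from the bounding-box lower-left.
Plate: 260 × 40, A = 10 400 mm², x = 130 mm, Ī = 58 586 667 mm⁴.
Hole 1 (subtracted): ⌀18, A = 254.5 mm², x = 65 mm, Ī = 5 153 mm⁴.
Hole 2 (subtracted): ⌀18, A = 254.5 mm², x = 130 mm, Ī = 5 153 mm⁴.
Hole 3 (subtracted): ⌀18, A = 254.5 mm², x = 195 mm, Ī = 5 153 mm⁴.
By symmetry the centroid is at mid-width, x̄ = 130 mm.
Transfer each piece to the vertical centroidal axis using Ī + A·d² with d = x − 130:
  plate: d = 0 mm → contributes +58 586 667 mm⁴
  hole 1: d = -65 mm → contributes −1 080 285 mm⁴
  hole 2: d = 0 mm → contributes −5 153 mm⁴
  hole 3: d = 65 mm → contributes −1 080 285 mm⁴
Total I = 56 420 945 mm⁴.

I_y ≈ 5.6 × 10⁷ mm⁴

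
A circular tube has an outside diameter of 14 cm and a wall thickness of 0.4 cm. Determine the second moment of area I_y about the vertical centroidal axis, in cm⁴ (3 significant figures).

Split into non-overlapping primitives; take the origin at the lower-left of the bounding box.
Outer circle: ⌀14, A = 153.94 cm², x = 7 cm, Ī = 1885.7 cm⁴.
Bore (subtracted): ⌀13.2, A = 136.85 cm², x = 7 cm, Ī = 1490.3 cm⁴.
By symmetry the centroid is at mid-width, x̄ = 7 cm.
All pieces are centred on the vertical centroidal axis, so I = ΣĪ (holes subtracted) = 395.47 cm⁴.

I_y ≈ 395 cm⁴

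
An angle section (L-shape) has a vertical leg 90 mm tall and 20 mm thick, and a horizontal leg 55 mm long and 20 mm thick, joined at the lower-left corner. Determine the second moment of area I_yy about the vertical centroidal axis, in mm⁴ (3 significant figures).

Treat the section as a set of non-overlapping primitives; coordinates are from the bounding-box lower-left.
Vertical leg: 20 × 90, A = 1 800 mm², x = 10 mm, Ī = 60 000 mm⁴.
Horizontal leg (remainder): 35 × 20, A = 700 mm², x = 37.5 mm, Ī = 71 458 mm⁴.
Centroid: x̄ = ΣA·x / ΣA = 17.7 mm.
Transfer each piece to the vertical centroidal axis using Ī + A·d² with d = x − 17.7:
  vertical leg: d = -7.7 mm → contributes +166 722 mm⁴
  horizontal leg (remainder): d = 19.8 mm → contributes +345 886 mm⁴
Total I = 512 608 mm⁴.

I_yy ≈ 5.13 × 10⁵ mm⁴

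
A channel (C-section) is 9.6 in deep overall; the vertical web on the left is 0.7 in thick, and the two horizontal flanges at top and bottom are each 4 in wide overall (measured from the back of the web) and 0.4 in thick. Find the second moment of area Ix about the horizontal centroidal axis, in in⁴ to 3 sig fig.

Split into non-overlapping primitives; take the origin at the lower-left of the bounding box.
Web: 0.7 × 9.6, A = 6.72 in², y = 4.8 in, Ī = 51.61 in⁴.
Top flange (beyond web): 3.3 × 0.4, A = 1.32 in², y = 9.4 in, Ī = 0.0176 in⁴.
Bottom flange (beyond web): 3.3 × 0.4, A = 1.32 in², y = 0.2 in, Ī = 0.0176 in⁴.
By symmetry the centroid is at mid-height, ȳ = 4.8 in.
Transfer each piece to the horizontal centroidal axis using Ī + A·d² with d = y − 4.8:
  web: d = 0 in → contributes +51.61 in⁴
  top flange (beyond web): d = 4.6 in → contributes +27.949 in⁴
  bottom flange (beyond web): d = -4.6 in → contributes +27.949 in⁴
Total I = 107.51 in⁴.

Ix ≈ 108 in⁴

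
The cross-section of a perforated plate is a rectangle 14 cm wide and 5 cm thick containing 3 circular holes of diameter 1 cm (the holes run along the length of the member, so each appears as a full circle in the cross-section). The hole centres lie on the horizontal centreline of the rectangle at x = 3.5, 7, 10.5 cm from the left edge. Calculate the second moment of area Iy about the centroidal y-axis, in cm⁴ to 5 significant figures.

Iy ≈ 1123.9 cm⁴

Treat the section as a set of non-overlapping primitives; coordinates are from the bounding-box lower-left.
Plate: 14 × 5, A = 70 cm², x = 7 cm, Ī = 1143.333 cm⁴.
Hole 1 (subtracted): ⌀1, A = 0.7853982 cm², x = 3.5 cm, Ī = 0.04908739 cm⁴.
Hole 2 (subtracted): ⌀1, A = 0.7853982 cm², x = 7 cm, Ī = 0.04908739 cm⁴.
Hole 3 (subtracted): ⌀1, A = 0.7853982 cm², x = 10.5 cm, Ī = 0.04908739 cm⁴.
By symmetry the centroid is at mid-width, x̄ = 7 cm.
Transfer each piece to the centroidal y-axis using Ī + A·d² with d = x − 7:
  plate: d = 0 cm → contributes +1143.333 cm⁴
  hole 1: d = -3.5 cm → contributes −9.670215 cm⁴
  hole 2: d = 0 cm → contributes −0.04908739 cm⁴
  hole 3: d = 3.5 cm → contributes −9.670215 cm⁴
Total I = 1123.944 cm⁴.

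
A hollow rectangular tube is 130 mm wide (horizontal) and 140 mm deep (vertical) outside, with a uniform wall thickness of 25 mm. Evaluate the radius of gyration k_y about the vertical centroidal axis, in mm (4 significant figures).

Treat the section as a set of non-overlapping primitives; coordinates are from the bounding-box lower-left.
Outer rectangle: 130 × 140, A = 18 200 mm², x = 65 mm, Ī = 25 631 667 mm⁴.
Inner void (subtracted): 80 × 90, A = 7 200 mm², x = 65 mm, Ī = 3 840 000 mm⁴.
By symmetry the centroid is at mid-width, x̄ = 65 mm.
All pieces are centred on the vertical centroidal axis, so I = ΣĪ (holes subtracted) = 21 791 667 mm⁴.
Radius of gyration: k = √(I/A) = √(21 791 667 / 11 000) = 44.5091 mm.

k_y ≈ 44.51 mm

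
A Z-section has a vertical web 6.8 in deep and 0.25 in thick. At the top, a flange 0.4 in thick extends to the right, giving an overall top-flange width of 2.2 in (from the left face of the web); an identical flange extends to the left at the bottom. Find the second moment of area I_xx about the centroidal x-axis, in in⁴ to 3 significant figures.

I_xx ≈ 22.5 in⁴

Treat the section as a set of non-overlapping primitives; coordinates are from the bounding-box lower-left.
Web: 0.25 × 6.8, A = 1.7 in², y = 3.4 in, Ī = 6.5507 in⁴.
Top flange (beyond web): 1.95 × 0.4, A = 0.78 in², y = 6.6 in, Ī = 0.0104 in⁴.
Bottom flange (beyond web): 1.95 × 0.4, A = 0.78 in², y = 0.2 in, Ī = 0.0104 in⁴.
Centroid: ȳ = ΣA·y / ΣA = 3.4 in.
Transfer each piece to the centroidal x-axis using Ī + A·d² with d = y − 3.4:
  web: d = 0 in → contributes +6.5507 in⁴
  top flange (beyond web): d = 3.2 in → contributes +7.9976 in⁴
  bottom flange (beyond web): d = -3.2 in → contributes +7.9976 in⁴
Total I = 22.546 in⁴.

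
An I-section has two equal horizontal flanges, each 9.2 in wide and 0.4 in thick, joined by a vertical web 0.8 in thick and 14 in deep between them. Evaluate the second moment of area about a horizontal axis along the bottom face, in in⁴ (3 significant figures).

Decompose the section into non-overlapping parts with the origin at the bottom-left of its bounding rectangle.
Bottom flange: 9.2 × 0.4, A = 3.68 in², y = 0.2 in, Ī = 0.049067 in⁴.
Web: 0.8 × 14, A = 11.2 in², y = 7.4 in, Ī = 182.93 in⁴.
Top flange: 9.2 × 0.4, A = 3.68 in², y = 14.6 in, Ī = 0.049067 in⁴.
Transfer each piece to the base of the section using Ī + A·d² with d = y − 0:
  bottom flange: d = 0.2 in → contributes +0.19627 in⁴
  web: d = 7.4 in → contributes +796.25 in⁴
  top flange: d = 14.6 in → contributes +784.48 in⁴
Total I = 1580.9 in⁴.

I_base ≈ 1580 in⁴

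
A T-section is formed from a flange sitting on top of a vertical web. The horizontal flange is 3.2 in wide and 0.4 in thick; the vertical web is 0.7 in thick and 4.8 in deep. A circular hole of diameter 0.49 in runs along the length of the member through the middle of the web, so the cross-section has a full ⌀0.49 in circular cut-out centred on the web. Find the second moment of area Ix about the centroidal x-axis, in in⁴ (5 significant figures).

Break the section into simple shapes (no overlaps), measuring from the bottom-left corner of the bounding box.
Flange: 3.2 × 0.4, A = 1.28 in², y = 5 in, Ī = 0.01706667 in⁴.
Web: 0.7 × 4.8, A = 3.36 in², y = 2.4 in, Ī = 6.4512 in⁴.
Hole (subtracted): ⌀0.49, A = 0.1885741 in², y = 2.4 in, Ī = 0.00282979 in⁴.
Centroid: ȳ = ΣA·y / ΣA = 3.147626 in.
Transfer each piece to the centroidal x-axis using Ī + A·d² with d = y − 3.147626:
  flange: d = 1.852374 in → contributes +4.409119 in⁴
  web: d = -0.7476256 in → contributes +8.329252 in⁴
  hole: d = -0.7476256 in → contributes −0.1082322 in⁴
Total I = 12.63014 in⁴.

Ix ≈ 12.630 in⁴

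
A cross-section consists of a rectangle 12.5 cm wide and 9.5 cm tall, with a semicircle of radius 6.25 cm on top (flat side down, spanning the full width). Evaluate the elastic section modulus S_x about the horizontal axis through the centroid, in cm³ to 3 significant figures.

S_x ≈ 387 cm³

Split into non-overlapping primitives; take the origin at the lower-left of the bounding box.
Rectangular body: 12.5 × 9.5, A = 118.75 cm², y = 4.75 cm, Ī = 893.1 cm⁴.
Semicircular cap: semicircle r = 6.25, A = 61.359 cm², y = 12.153 cm, Ī = 167.48 cm⁴.
Centroid: ȳ = ΣA·y / ΣA = 7.2719 cm.
Transfer each piece to the horizontal axis through the centroid using Ī + A·d² with d = y − 7.2719:
  rectangular body: d = -2.5219 cm → contributes +1648.3 cm⁴
  semicircular cap: d = 4.8807 cm → contributes +1629.1 cm⁴
Total I = 3277.5 cm⁴.
Extreme fibre distance c = 8.4781 cm; S = I/c = 386.58 cm³.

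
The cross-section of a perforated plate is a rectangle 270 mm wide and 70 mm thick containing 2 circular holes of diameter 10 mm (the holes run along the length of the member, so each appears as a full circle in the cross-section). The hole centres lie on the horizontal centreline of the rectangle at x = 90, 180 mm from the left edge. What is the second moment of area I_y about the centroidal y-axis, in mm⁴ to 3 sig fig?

Treat the section as a set of non-overlapping primitives; coordinates are from the bounding-box lower-left.
Plate: 270 × 70, A = 18 900 mm², x = 135 mm, Ī = 114 817 500 mm⁴.
Hole 1 (subtracted): ⌀10, A = 78.54 mm², x = 90 mm, Ī = 490.87 mm⁴.
Hole 2 (subtracted): ⌀10, A = 78.54 mm², x = 180 mm, Ī = 490.87 mm⁴.
By symmetry the centroid is at mid-width, x̄ = 135 mm.
Transfer each piece to the centroidal y-axis using Ī + A·d² with d = x − 135:
  plate: d = 0 mm → contributes +114 817 500 mm⁴
  hole 1: d = -45 mm → contributes −159 534 mm⁴
  hole 2: d = 45 mm → contributes −159 534 mm⁴
Total I = 114 498 432 mm⁴.

I_y ≈ 1.14 × 10⁸ mm⁴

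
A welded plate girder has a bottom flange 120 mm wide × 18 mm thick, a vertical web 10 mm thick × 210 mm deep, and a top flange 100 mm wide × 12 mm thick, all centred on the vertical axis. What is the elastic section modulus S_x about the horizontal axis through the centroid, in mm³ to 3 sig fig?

S_x ≈ 3.51 × 10⁵ mm³

Decompose the section into non-overlapping parts with the origin at the bottom-left of its bounding rectangle.
Bottom plate: 120 × 18, A = 2 160 mm², y = 9 mm, Ī = 58 320 mm⁴.
Web plate: 10 × 210, A = 2 100 mm², y = 123 mm, Ī = 7 717 500 mm⁴.
Top plate: 100 × 12, A = 1 200 mm², y = 234 mm, Ī = 14 400 mm⁴.
Centroid: ȳ = ΣA·y / ΣA = 102.3 mm.
Transfer each piece to the horizontal axis through the centroid using Ī + A·d² with d = y − 102.3:
  bottom plate: d = -93.297 mm → contributes +18 859 554 mm⁴
  web plate: d = 20.703 mm → contributes +8 617 616 mm⁴
  top plate: d = 131.7 mm → contributes +20 829 310 mm⁴
Total I = 48 306 479 mm⁴.
Extreme fibre distance c = 137.7 mm; S = I/c = 350 801 mm³.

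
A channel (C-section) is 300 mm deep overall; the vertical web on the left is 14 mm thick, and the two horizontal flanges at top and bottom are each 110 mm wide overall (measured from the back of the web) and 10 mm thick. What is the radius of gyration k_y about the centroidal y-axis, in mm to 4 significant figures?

Split into non-overlapping primitives; take the origin at the lower-left of the bounding box.
Web: 14 × 300, A = 4 200 mm², x = 7 mm, Ī = 68 600 mm⁴.
Top flange (beyond web): 96 × 10, A = 960 mm², x = 62 mm, Ī = 737 280 mm⁴.
Bottom flange (beyond web): 96 × 10, A = 960 mm², x = 62 mm, Ī = 737 280 mm⁴.
Centroid: x̄ = ΣA·x / ΣA = 24.2549 mm.
Transfer each piece to the centroidal y-axis using Ī + A·d² with d = x − 24.2549:
  web: d = -17.2549 mm → contributes +1 319 073 mm⁴
  top flange (beyond web): d = 37.7451 mm → contributes +2 104 985 mm⁴
  bottom flange (beyond web): d = 37.7451 mm → contributes +2 104 985 mm⁴
Total I = 5 529 042 mm⁴.
Radius of gyration: k = √(I/A) = √(5 529 042 / 6 120) = 30.0573 mm.

k_y ≈ 30.06 mm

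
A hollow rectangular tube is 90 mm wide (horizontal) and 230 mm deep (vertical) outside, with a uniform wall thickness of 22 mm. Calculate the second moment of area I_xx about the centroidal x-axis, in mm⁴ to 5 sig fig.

I_xx ≈ 6.6586 × 10⁷ mm⁴

Treat the section as a set of non-overlapping primitives; coordinates are from the bounding-box lower-left.
Outer rectangle: 90 × 230, A = 20 700 mm², y = 115 mm, Ī = 91 252 500 mm⁴.
Inner void (subtracted): 46 × 186, A = 8 556 mm², y = 115 mm, Ī = 24 666 948 mm⁴.
By symmetry the centroid is at mid-height, ȳ = 115 mm.
All pieces are centred on the centroidal x-axis, so I = ΣĪ (holes subtracted) = 66 585 552 mm⁴.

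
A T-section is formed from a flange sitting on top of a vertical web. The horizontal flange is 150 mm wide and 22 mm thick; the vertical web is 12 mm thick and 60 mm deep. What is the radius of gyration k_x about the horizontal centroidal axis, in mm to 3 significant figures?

k_x ≈ 18.3 mm

Split into non-overlapping primitives; take the origin at the lower-left of the bounding box.
Flange: 150 × 22, A = 3 300 mm², y = 71 mm, Ī = 133 100 mm⁴.
Web: 12 × 60, A = 720 mm², y = 30 mm, Ī = 216 000 mm⁴.
Centroid: ȳ = ΣA·y / ΣA = 63.657 mm.
Transfer each piece to the horizontal centroidal axis using Ī + A·d² with d = y − 63.657:
  flange: d = 7.3433 mm → contributes +311 049 mm⁴
  web: d = -33.657 mm → contributes +1 031 598 mm⁴
Total I = 1 342 646 mm⁴.
Radius of gyration: k = √(I/A) = √(1 342 646 / 4 020) = 18.275 mm.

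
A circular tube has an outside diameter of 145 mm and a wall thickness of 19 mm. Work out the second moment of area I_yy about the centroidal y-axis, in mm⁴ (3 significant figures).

Treat the section as a set of non-overlapping primitives; coordinates are from the bounding-box lower-left.
Outer circle: ⌀145, A = 16 513 mm², x = 72.5 mm, Ī = 21 699 109 mm⁴.
Bore (subtracted): ⌀107, A = 8 992 mm², x = 72.5 mm, Ī = 6 434 355 mm⁴.
By symmetry the centroid is at mid-width, x̄ = 72.5 mm.
All pieces are centred on the centroidal y-axis, so I = ΣĪ (holes subtracted) = 15 264 754 mm⁴.

I_yy ≈ 1.53 × 10⁷ mm⁴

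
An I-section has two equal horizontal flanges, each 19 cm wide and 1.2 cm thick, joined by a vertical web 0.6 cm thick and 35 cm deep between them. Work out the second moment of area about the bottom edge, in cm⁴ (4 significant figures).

I_base ≈ 4.038 × 10⁴ cm⁴

Split into non-overlapping primitives; take the origin at the lower-left of the bounding box.
Bottom flange: 19 × 1.2, A = 22.8 cm², y = 0.6 cm, Ī = 2.736 cm⁴.
Web: 0.6 × 35, A = 21 cm², y = 18.7 cm, Ī = 2143.75 cm⁴.
Top flange: 19 × 1.2, A = 22.8 cm², y = 36.8 cm, Ī = 2.736 cm⁴.
Transfer each piece to the base of the section using Ī + A·d² with d = y − 0:
  bottom flange: d = 0.6 cm → contributes +10.944 cm⁴
  web: d = 18.7 cm → contributes +9487.24 cm⁴
  top flange: d = 36.8 cm → contributes +30879.4 cm⁴
Total I = 40377.6 cm⁴.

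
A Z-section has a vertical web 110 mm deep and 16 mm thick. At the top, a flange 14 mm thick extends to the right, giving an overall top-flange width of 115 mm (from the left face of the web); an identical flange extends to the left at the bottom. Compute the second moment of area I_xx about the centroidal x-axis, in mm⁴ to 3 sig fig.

I_xx ≈ 8.21 × 10⁶ mm⁴

Split into non-overlapping primitives; take the origin at the lower-left of the bounding box.
Web: 16 × 110, A = 1 760 mm², y = 55 mm, Ī = 1 774 667 mm⁴.
Top flange (beyond web): 99 × 14, A = 1 386 mm², y = 103 mm, Ī = 22 638 mm⁴.
Bottom flange (beyond web): 99 × 14, A = 1 386 mm², y = 7 mm, Ī = 22 638 mm⁴.
Centroid: ȳ = ΣA·y / ΣA = 55 mm.
Transfer each piece to the centroidal x-axis using Ī + A·d² with d = y − 55:
  web: d = 0 mm → contributes +1 774 667 mm⁴
  top flange (beyond web): d = 48 mm → contributes +3 215 982 mm⁴
  bottom flange (beyond web): d = -48 mm → contributes +3 215 982 mm⁴
Total I = 8 206 631 mm⁴.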